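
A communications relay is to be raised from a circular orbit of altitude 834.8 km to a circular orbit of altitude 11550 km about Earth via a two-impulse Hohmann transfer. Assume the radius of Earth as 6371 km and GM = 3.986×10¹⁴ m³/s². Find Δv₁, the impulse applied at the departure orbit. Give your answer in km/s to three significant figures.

r₁ = 6371 + 834.8 = 7205.8 km = 7.2058×10⁶ m.
r₂ = 6371 + 11550 = 17921 km = 1.7921×10⁷ m.
Transfer ellipse a_t = (r₁ + r₂)/2 = 1.256×10⁷ m.
At r₁: circular v_c1 = √(μ/r₁) = 7438 m/s; transfer-perigee v_p = √[μ(2/r₁ − 1/a_t)] = 8883 m/s.
Δv₁ = v_p − v_c1 = 1445 m/s.
= 1.445 km/s.

Δv ≈ 1.45 km/s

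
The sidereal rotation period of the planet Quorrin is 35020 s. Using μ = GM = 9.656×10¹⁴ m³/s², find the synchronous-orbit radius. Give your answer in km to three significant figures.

A synchronous orbit has period T, so by Kepler's third law a = (μT²/4π²)^(1/3).
μT²/4π² = 9.656×10¹⁴ × (3.502×10⁴)² / 39.48 = 3.000×10²² m³.
a = 3.107×10⁷ m = 31071 km.

r_sync ≈ 31100 km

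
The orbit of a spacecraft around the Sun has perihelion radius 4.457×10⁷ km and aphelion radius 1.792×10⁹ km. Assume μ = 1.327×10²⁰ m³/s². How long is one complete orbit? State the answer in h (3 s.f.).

Semi-major axis a = (r_p + r_a)/2 = (4.4570×10⁷ + 1.7920×10⁹)/2 = 9.1828×10⁸ km = 9.183×10¹¹ m.
By Kepler's third law T = 2π√(a³/μ) = 2π × 7.639×10⁷ = 4.800×10⁸ s.
= 1.333×10⁵ h.

T ≈ 133000 h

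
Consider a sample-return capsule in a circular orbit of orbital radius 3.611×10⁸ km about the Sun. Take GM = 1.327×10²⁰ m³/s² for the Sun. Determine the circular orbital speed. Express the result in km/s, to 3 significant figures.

v ≈ 19.2 km/s

r = 3.611×10⁸ km = 3.611×10¹¹ m.
For a circular orbit v = √(μ/r) = √(1.327×10²⁰ / 3.611×10¹¹) = √(3.675×10⁸) = 19170 m/s.
That is 19.17 km/s.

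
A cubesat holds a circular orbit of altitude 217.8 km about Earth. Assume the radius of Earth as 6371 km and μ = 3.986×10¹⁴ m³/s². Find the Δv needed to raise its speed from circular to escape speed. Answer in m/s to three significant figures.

Δv ≈ 3220 m/s

r = 6371 + 217.8 = 6588.8 km = 6.5888×10⁶ m.
Circular speed v_c = √(μ/r) = 7778 m/s.
Escape speed v_esc = √(2μ/r) = √2 × v_c = 11000 m/s.
Δv = v_esc − v_c = 3222 m/s.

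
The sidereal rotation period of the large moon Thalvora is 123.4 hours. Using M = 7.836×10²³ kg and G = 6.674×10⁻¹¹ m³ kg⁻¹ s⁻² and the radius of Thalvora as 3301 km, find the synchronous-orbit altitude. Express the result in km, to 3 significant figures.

μ = GM = 6.674×10⁻¹¹ × 7.836×10²³ = 5.230×10¹³ m³/s².
T = 123.4 hours = 4.442×10⁵ s.
A synchronous orbit has period T, so by Kepler's third law a = (μT²/4π²)^(1/3).
μT²/4π² = 5.230×10¹³ × (4.442×10⁵)² / 39.48 = 2.614×10²³ m³.
a = 6.394×10⁷ m = 63942 km.
Altitude h = a − R = 63942 − 3301 = 60641 km.

h_sync ≈ 60600 km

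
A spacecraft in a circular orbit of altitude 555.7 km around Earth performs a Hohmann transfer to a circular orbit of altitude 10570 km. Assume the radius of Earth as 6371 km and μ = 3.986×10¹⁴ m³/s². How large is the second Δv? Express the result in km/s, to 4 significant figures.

r₁ = 6371 + 555.7 = 6926.7 km = 6.9267×10⁶ m.
r₂ = 6371 + 10570 = 16941 km = 1.6941×10⁷ m.
Transfer ellipse a_t = (r₁ + r₂)/2 = 1.193×10⁷ m.
At r₁: circular v_c1 = √(μ/r₁) = 7586 m/s; transfer-perigee v_p = √[μ(2/r₁ − 1/a_t)] = 9038 m/s.
At r₂: circular v_c2 = √(μ/r₂) = 4851 m/s; transfer-apogee v_a = √[μ(2/r₂ − 1/a_t)] = 3695 m/s.
Δv₂ = v_c2 − v_a = 1155 m/s.
= 1.155 km/s.

Δv ≈ 1.155 km/s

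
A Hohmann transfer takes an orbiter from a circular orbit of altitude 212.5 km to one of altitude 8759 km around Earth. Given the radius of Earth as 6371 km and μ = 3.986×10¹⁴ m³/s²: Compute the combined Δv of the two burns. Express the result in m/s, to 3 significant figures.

Δv_total ≈ 2540 m/s

r₁ = 6371 + 212.5 = 6583.5 km = 6.5835×10⁶ m.
r₂ = 6371 + 8759 = 15130 km = 1.5130×10⁷ m.
Transfer ellipse a_t = (r₁ + r₂)/2 = 1.086×10⁷ m.
At r₁: circular v_c1 = √(μ/r₁) = 7781 m/s; transfer-perigee v_p = √[μ(2/r₁ − 1/a_t)] = 9186 m/s.
Δv₁ = v_p − v_c1 = 1405 m/s.
At r₂: circular v_c2 = √(μ/r₂) = 5133 m/s; transfer-apogee v_a = √[μ(2/r₂ − 1/a_t)] = 3997 m/s.
Δv₂ = v_c2 − v_a = 1136 m/s.
Total Δv = Δv₁ + Δv₂ = 2540 m/s.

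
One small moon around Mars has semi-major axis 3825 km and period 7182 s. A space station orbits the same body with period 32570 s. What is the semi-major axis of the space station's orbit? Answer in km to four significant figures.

a₂ ≈ 10480 km

Kepler's third law: a³ ∝ T², so a₂ = a₁ (T₂/T₁)^(2/3).
T₂/T₁ = 4.535, (T₂/T₁)^(2/3) = 2.740.
a₂ = 3825 × 2.740 = 10480 km.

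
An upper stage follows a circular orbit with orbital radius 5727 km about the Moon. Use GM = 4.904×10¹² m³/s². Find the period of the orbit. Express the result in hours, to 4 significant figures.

r = 5727 km = 5.727×10⁶ m.
Kepler's third law: T = 2π√(r³/μ) = 2π√((5.727×10⁶)³ / 4.904×10¹²).
r³/μ = 3.830×10⁷ s², so T = 2π × 6.189×10³ = 3.889×10⁴ s.
Converting: 3.889×10⁴ s ÷ 3600 = 10.80 hours.

T ≈ 10.80 hours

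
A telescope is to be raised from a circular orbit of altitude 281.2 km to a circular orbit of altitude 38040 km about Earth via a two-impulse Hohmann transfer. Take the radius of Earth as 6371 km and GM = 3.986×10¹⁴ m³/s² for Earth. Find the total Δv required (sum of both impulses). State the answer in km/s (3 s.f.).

Δv_total ≈ 3.94 km/s

r₁ = 6371 + 281.2 = 6652.2 km = 6.6522×10⁶ m.
r₂ = 6371 + 38040 = 44411 km = 4.4411×10⁷ m.
Transfer ellipse a_t = (r₁ + r₂)/2 = 2.553×10⁷ m.
At r₁: circular v_c1 = √(μ/r₁) = 7741 m/s; transfer-perigee v_p = √[μ(2/r₁ − 1/a_t)] = 10210 m/s.
Δv₁ = v_p − v_c1 = 2468 m/s.
At r₂: circular v_c2 = √(μ/r₂) = 2996 m/s; transfer-apogee v_a = √[μ(2/r₂ − 1/a_t)] = 1529 m/s.
Δv₂ = v_c2 − v_a = 1467 m/s.
Total Δv = Δv₁ + Δv₂ = 3935 m/s = 3.935 km/s.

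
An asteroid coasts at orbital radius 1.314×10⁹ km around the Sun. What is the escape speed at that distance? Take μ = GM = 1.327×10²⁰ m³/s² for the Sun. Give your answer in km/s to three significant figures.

r = 1.314×10⁹ km = 1.314×10¹² m.
Escape speed v_esc = √(2μ/r) = √(2 × 1.327×10²⁰ / 1.314×10¹²) = √(2.020×10⁸) = 14210 m/s.
= 14.21 km/s.

v_esc ≈ 14.2 km/s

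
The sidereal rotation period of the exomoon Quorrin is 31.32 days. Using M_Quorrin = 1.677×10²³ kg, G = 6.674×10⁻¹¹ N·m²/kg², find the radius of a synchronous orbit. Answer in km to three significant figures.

r_sync ≈ 1.28×10⁵ km

μ = GM = 6.674×10⁻¹¹ × 1.677×10²³ = 1.119×10¹³ m³/s².
T = 31.32 days = 2.706×10⁶ s.
A synchronous orbit has period T, so by Kepler's third law a = (μT²/4π²)^(1/3).
μT²/4π² = 1.119×10¹³ × (2.706×10⁶)² / 39.48 = 2.076×10²⁴ m³.
a = 1.276×10⁸ m = 1.2757×10⁵ km.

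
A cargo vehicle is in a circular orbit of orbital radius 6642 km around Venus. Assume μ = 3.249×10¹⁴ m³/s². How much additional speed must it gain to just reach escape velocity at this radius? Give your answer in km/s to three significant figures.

Δv ≈ 2.90 km/s

r = 6642 km = 6.642×10⁶ m.
Circular speed v_c = √(μ/r) = 6994 m/s.
Escape speed v_esc = √(2μ/r) = √2 × v_c = 9891 m/s.
Δv = v_esc − v_c = 2897 m/s = 2.897 km/s.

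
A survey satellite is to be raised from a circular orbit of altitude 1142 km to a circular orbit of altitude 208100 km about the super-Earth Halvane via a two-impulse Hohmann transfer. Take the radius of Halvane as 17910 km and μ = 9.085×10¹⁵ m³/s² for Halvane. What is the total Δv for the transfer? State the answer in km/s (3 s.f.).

r₁ = 17910 + 1142 = 19052 km = 1.9052×10⁷ m.
r₂ = 17910 + 208100 = 226010 km = 2.2601×10⁸ m.
Transfer ellipse a_t = (r₁ + r₂)/2 = 1.225×10⁸ m.
At r₁: circular v_c1 = √(μ/r₁) = 21840 m/s; transfer-periapsis v_p = √[μ(2/r₁ − 1/a_t)] = 29660 m/s.
Δv₁ = v_p − v_c1 = 7820 m/s.
At r₂: circular v_c2 = √(μ/r₂) = 6340 m/s; transfer-apoapsis v_a = √[μ(2/r₂ − 1/a_t)] = 2500 m/s.
Δv₂ = v_c2 − v_a = 3840 m/s.
Total Δv = Δv₁ + Δv₂ = 11660 m/s = 11.66 km/s.

Δv_total ≈ 11.7 km/s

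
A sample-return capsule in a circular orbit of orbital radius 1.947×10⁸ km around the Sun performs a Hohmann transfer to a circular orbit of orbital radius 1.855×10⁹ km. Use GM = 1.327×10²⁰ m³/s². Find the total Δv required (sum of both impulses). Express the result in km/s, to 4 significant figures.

r₁ = 1.947×10⁸ km = 1.947×10¹¹ m.
r₂ = 1.855×10⁹ km = 1.855×10¹² m.
Transfer ellipse a_t = (r₁ + r₂)/2 = 1.025×10¹² m.
At r₁: circular v_c1 = √(μ/r₁) = 26110 m/s; transfer-perihelion v_p = √[μ(2/r₁ − 1/a_t)] = 35120 m/s.
Δv₁ = v_p − v_c1 = 9016 m/s.
At r₂: circular v_c2 = √(μ/r₂) = 8458 m/s; transfer-aphelion v_a = √[μ(2/r₂ − 1/a_t)] = 3687 m/s.
Δv₂ = v_c2 − v_a = 4771 m/s.
Total Δv = Δv₁ + Δv₂ = 13790 m/s = 13.79 km/s.

Δv_total ≈ 13.79 km/s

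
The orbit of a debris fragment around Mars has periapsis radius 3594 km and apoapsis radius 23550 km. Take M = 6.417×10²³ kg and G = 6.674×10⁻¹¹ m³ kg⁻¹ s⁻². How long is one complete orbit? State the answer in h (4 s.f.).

μ = GM = 6.674×10⁻¹¹ × 6.417×10²³ = 4.283×10¹³ m³/s².
Semi-major axis a = (r_p + r_a)/2 = (3594.0 + 23550)/2 = 13572 km = 1.357×10⁷ m.
By Kepler's third law T = 2π√(a³/μ) = 2π × 7.640×10³ = 4.801×10⁴ s.
= 13.33 h.

T ≈ 13.33 h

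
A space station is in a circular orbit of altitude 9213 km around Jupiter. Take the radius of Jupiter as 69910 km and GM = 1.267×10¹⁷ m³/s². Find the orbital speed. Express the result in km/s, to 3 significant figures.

v ≈ 40.0 km/s

r = 69910 + 9213 = 79123 km = 7.9123×10⁷ m.
For a circular orbit v = √(μ/r) = √(1.267×10¹⁷ / 7.912×10⁷) = √(1.601×10⁹) = 40020 m/s.
That is 40.02 km/s.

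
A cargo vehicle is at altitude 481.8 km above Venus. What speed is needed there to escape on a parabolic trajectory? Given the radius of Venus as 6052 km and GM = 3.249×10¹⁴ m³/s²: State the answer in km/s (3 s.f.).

v_esc ≈ 9.97 km/s

r = 6052 + 481.8 = 6533.8 km = 6.5338×10⁶ m.
Escape speed v_esc = √(2μ/r) = √(2 × 3.249×10¹⁴ / 6.534×10⁶) = √(9.945×10⁷) = 9973 m/s.
= 9.973 km/s.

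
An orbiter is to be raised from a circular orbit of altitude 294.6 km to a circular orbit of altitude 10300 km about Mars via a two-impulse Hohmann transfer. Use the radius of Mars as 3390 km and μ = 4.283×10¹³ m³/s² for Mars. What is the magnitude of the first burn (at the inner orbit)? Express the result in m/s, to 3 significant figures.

Δv ≈ 871 m/s

r₁ = 3390 + 294.6 = 3684.6 km = 3.6846×10⁶ m.
r₂ = 3390 + 10300 = 13690 km = 1.3690×10⁷ m.
Transfer ellipse a_t = (r₁ + r₂)/2 = 8.687×10⁶ m.
At r₁: circular v_c1 = √(μ/r₁) = 3409 m/s; transfer-periapsis v_p = √[μ(2/r₁ − 1/a_t)] = 4280 m/s.
Δv₁ = v_p − v_c1 = 870.5 m/s.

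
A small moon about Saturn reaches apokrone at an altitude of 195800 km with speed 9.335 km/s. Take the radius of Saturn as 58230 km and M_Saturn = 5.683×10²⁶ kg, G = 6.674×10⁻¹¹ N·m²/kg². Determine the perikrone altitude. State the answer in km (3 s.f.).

perikrone altitude ≈ 46400 km

μ = GM = 6.674×10⁻¹¹ × 5.683×10²⁶ = 3.793×10¹⁶ m³/s².
r_a = 58230 + 195800 = 2.5403×10⁵ km = 2.540×10⁸ m.
Specific energy ε = v²/2 − μ/r = -1.057×10⁸ J/kg, so a = −μ/(2ε) = 1.794×10⁸ m.
The apsides satisfy r_p + r_a = 2a, so the perikrone radius is 2a − r_a = 1.047×10⁸ m = 1.0468×10⁵ km.
Perikrone altitude = 1.0468×10⁵ − 58230 = 46450 km.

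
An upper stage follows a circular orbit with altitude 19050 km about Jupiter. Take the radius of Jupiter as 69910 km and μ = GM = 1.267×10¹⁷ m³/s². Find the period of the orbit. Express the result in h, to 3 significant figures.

r = 69910 + 19050 = 88960 km = 8.8960×10⁷ m.
Kepler's third law: T = 2π√(r³/μ) = 2π√((8.896×10⁷)³ / 1.267×10¹⁷).
r³/μ = 5.557×10⁶ s², so T = 2π × 2.357×10³ = 1.481×10⁴ s.
Converting: 1.481×10⁴ s ÷ 3600 = 4.114 h.

T ≈ 4.11 h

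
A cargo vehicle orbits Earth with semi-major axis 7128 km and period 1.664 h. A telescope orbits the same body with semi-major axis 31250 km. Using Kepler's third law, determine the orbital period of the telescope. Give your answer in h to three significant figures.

T₂ ≈ 15.3 h

Kepler's third law: T² ∝ a³, so T₂ = T₁ (a₂/a₁)^(3/2).
a₂/a₁ = 4.384, (a₂/a₁)^(3/2) = 9.180.
T₂ = 1.664 × 9.180 = 15.27 h.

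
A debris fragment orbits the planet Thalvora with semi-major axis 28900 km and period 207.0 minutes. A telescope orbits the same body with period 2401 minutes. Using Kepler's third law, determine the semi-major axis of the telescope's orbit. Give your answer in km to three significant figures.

a₂ ≈ 1.48×10⁵ km

Kepler's third law: a³ ∝ T², so a₂ = a₁ (T₂/T₁)^(2/3).
T₂/T₁ = 11.60, (T₂/T₁)^(2/3) = 5.124.
a₂ = 28900 × 5.124 = 1.481×10⁵ km.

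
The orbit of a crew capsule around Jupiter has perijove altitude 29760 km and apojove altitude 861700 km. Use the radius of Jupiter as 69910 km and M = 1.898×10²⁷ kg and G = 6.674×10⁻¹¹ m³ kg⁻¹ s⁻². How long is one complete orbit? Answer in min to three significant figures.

T ≈ 3450 min

μ = GM = 6.674×10⁻¹¹ × 1.898×10²⁷ = 1.267×10¹⁷ m³/s².
r_p = 69910 + 29760 = 99670 km = 9.9670×10⁷ m.
r_a = 69910 + 861700 = 931610 km = 9.3161×10⁸ m.
Semi-major axis a = (r_p + r_a)/2 = (99670 + 9.3161×10⁵)/2 = 5.1564×10⁵ km = 5.156×10⁸ m.
By Kepler's third law T = 2π√(a³/μ) = 2π × 3.290×10⁴ = 2.067×10⁵ s.
= 3445 min.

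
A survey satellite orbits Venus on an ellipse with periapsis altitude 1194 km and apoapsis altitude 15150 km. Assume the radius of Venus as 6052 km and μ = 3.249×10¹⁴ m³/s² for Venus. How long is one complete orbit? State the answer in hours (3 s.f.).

r_p = 6052 + 1194 = 7246.0 km = 7.2460×10⁶ m.
r_a = 6052 + 15150 = 21202 km = 2.1202×10⁷ m.
Semi-major axis a = (r_p + r_a)/2 = (7246.0 + 21202)/2 = 14224 km = 1.422×10⁷ m.
By Kepler's third law T = 2π√(a³/μ) = 2π × 2.976×10³ = 1.870×10⁴ s.
= 5.194 hours.

T ≈ 5.19 hours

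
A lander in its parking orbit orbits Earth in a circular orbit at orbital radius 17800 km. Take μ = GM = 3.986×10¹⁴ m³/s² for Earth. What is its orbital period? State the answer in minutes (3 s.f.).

T ≈ 394 minutes

r = 17800 km = 1.780×10⁷ m.
Kepler's third law: T = 2π√(r³/μ) = 2π√((1.780×10⁷)³ / 3.986×10¹⁴).
r³/μ = 1.415×10⁷ s², so T = 2π × 3.762×10³ = 2.363×10⁴ s.
Converting: 2.363×10⁴ s ÷ 60.00 = 393.9 minutes.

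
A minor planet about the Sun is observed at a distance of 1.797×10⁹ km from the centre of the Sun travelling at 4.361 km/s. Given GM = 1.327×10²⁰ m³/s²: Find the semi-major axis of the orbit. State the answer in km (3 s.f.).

a ≈ 1.03×10⁹ km

r = 1.797×10¹² m.
Vis-viva rearranged: 1/a = 2/r − v²/μ = 1.113×10⁻¹² − 1.433×10⁻¹³ = 9.696×10⁻¹³ m⁻¹.
a = 1.031×10¹² m = 1.0313×10⁹ km.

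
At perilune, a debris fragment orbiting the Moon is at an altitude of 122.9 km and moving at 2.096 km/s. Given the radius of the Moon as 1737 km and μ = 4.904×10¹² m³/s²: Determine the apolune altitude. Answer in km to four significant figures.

r_p = 1737 + 122.9 = 1859.9 km = 1.860×10⁶ m.
Specific energy ε = v²/2 − μ/r = -4.401×10⁵ J/kg, so a = −μ/(2ε) = 5.572×10⁶ m.
The apsides satisfy r_p + r_a = 2a, so the apolune radius is 2a − r_p = 9.283×10⁶ m = 9283.2 km.
Apolune altitude = 9283.2 − 1737 = 7546.2 km.

apolune altitude ≈ 7546 km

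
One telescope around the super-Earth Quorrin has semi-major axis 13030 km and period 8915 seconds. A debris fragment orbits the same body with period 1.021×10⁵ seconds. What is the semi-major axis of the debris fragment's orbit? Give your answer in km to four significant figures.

a₂ ≈ 66200 km

Kepler's third law: a³ ∝ T², so a₂ = a₁ (T₂/T₁)^(2/3).
T₂/T₁ = 11.45, (T₂/T₁)^(2/3) = 5.081.
a₂ = 13030 × 5.081 = 66200 km.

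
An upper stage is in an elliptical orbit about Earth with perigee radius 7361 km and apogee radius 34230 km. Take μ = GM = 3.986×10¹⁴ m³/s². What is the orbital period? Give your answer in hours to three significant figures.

Semi-major axis a = (r_p + r_a)/2 = (7361.0 + 34230)/2 = 20796 km = 2.080×10⁷ m.
By Kepler's third law T = 2π√(a³/μ) = 2π × 4.750×10³ = 2.984×10⁴ s.
= 8.290 hours.

T ≈ 8.29 hours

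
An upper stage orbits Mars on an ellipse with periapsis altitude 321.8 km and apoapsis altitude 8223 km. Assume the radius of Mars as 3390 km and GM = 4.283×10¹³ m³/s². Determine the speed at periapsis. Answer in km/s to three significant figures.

r_p = 3390 + 321.8 = 3711.8 km = 3.7118×10⁶ m.
r_a = 3390 + 8223 = 11613 km = 1.1613×10⁷ m.
Semi-major axis a = (r_p + r_a)/2 = 7662.4 km = 7.662×10⁶ m.
Vis-viva: v² = μ(2/r − 1/a) = 4.283×10¹³ × (5.388×10⁻⁷ − 1.305×10⁻⁷) = 1.749×10⁷ m²/s².
v = 4182 m/s = 4.182 km/s.

v ≈ 4.18 km/s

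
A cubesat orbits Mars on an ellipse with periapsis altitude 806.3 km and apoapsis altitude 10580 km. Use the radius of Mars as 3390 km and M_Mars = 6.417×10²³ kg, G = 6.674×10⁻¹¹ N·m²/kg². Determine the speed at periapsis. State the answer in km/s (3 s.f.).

μ = GM = 6.674×10⁻¹¹ × 6.417×10²³ = 4.283×10¹³ m³/s².
r_p = 3390 + 806.3 = 4196.3 km = 4.1963×10⁶ m.
r_a = 3390 + 10580 = 13970 km = 1.3970×10⁷ m.
Semi-major axis a = (r_p + r_a)/2 = 9083.1 km = 9.083×10⁶ m.
Vis-viva: v² = μ(2/r − 1/a) = 4.283×10¹³ × (4.766×10⁻⁷ − 1.101×10⁻⁷) = 1.570×10⁷ m²/s².
v = 3962 m/s = 3.962 km/s.

v ≈ 3.96 km/s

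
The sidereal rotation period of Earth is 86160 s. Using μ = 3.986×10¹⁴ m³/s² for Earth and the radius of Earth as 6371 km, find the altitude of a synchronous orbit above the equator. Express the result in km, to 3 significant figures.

A synchronous orbit has period T, so by Kepler's third law a = (μT²/4π²)^(1/3).
μT²/4π² = 3.986×10¹⁴ × (8.616×10⁴)² / 39.48 = 7.495×10²² m³.
a = 4.216×10⁷ m = 42163 km.
Altitude h = a − R = 42163 − 6371 = 35792 km.

h_sync ≈ 35800 km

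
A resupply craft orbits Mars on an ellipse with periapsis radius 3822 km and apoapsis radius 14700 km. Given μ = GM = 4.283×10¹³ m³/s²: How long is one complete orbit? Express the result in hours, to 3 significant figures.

T ≈ 7.52 hours

Semi-major axis a = (r_p + r_a)/2 = (3822.0 + 14700)/2 = 9261.0 km = 9.261×10⁶ m.
By Kepler's third law T = 2π√(a³/μ) = 2π × 4.306×10³ = 2.706×10⁴ s.
= 7.516 hours.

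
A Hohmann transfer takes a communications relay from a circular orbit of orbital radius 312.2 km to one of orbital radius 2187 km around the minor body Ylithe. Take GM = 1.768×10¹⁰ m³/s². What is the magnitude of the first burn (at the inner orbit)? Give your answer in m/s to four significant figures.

r₁ = 312.2 km = 3.122×10⁵ m.
r₂ = 2187 km = 2.187×10⁶ m.
Transfer ellipse a_t = (r₁ + r₂)/2 = 1.250×10⁶ m.
At r₁: circular v_c1 = √(μ/r₁) = 238.0 m/s; transfer-periapsis v_p = √[μ(2/r₁ − 1/a_t)] = 314.8 m/s.
Δv₁ = v_p − v_c1 = 76.85 m/s.

Δv ≈ 76.85 m/s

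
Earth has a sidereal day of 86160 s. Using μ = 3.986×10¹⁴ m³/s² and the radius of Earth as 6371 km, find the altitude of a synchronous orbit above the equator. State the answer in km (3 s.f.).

h_sync ≈ 35800 km

A synchronous orbit has period T, so by Kepler's third law a = (μT²/4π²)^(1/3).
μT²/4π² = 3.986×10¹⁴ × (8.616×10⁴)² / 39.48 = 7.495×10²² m³.
a = 4.216×10⁷ m = 42163 km.
Altitude h = a − R = 42163 − 6371 = 35792 km.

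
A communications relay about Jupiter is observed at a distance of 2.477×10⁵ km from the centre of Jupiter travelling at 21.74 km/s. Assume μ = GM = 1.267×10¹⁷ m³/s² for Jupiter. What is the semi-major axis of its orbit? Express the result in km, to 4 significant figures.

r = 2.477×10⁸ m.
Vis-viva rearranged: 1/a = 2/r − v²/μ = 8.074×10⁻⁹ − 3.730×10⁻⁹ = 4.344×10⁻⁹ m⁻¹.
a = 2.302×10⁸ m = 2.3020×10⁵ km.

a ≈ 2.302×10⁵ km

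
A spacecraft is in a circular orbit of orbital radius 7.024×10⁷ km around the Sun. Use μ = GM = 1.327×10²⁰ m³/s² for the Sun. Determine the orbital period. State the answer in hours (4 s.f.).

T ≈ 2820 hours

r = 7.024×10⁷ km = 7.024×10¹⁰ m.
Kepler's third law: T = 2π√(r³/μ) = 2π√((7.024×10¹⁰)³ / 1.327×10²⁰).
r³/μ = 2.611×10¹² s², so T = 2π × 1.616×10⁶ = 1.015×10⁷ s.
Converting: 1.015×10⁷ s ÷ 3600 = 2820 hours.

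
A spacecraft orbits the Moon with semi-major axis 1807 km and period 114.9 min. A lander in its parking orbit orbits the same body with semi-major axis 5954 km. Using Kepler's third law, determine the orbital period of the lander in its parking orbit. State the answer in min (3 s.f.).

T₂ ≈ 687 min

Kepler's third law: T² ∝ a³, so T₂ = T₁ (a₂/a₁)^(3/2).
a₂/a₁ = 3.295, (a₂/a₁)^(3/2) = 5.981.
T₂ = 114.9 × 5.981 = 687.2 min.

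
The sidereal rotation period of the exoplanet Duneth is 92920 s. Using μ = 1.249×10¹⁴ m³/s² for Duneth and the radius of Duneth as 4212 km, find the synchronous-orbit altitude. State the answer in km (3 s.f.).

h_sync ≈ 25900 km

A synchronous orbit has period T, so by Kepler's third law a = (μT²/4π²)^(1/3).
μT²/4π² = 1.249×10¹⁴ × (9.292×10⁴)² / 39.48 = 2.732×10²² m³.
a = 3.012×10⁷ m = 30117 km.
Altitude h = a − R = 30117 − 4212 = 25905 km.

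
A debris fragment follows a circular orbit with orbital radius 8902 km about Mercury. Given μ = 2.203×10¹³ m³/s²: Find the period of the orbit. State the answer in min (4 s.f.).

T ≈ 592.6 min

r = 8902 km = 8.902×10⁶ m.
Kepler's third law: T = 2π√(r³/μ) = 2π√((8.902×10⁶)³ / 2.203×10¹³).
r³/μ = 3.202×10⁷ s², so T = 2π × 5.659×10³ = 3.556×10⁴ s.
Converting: 3.556×10⁴ s ÷ 60.00 = 592.6 min.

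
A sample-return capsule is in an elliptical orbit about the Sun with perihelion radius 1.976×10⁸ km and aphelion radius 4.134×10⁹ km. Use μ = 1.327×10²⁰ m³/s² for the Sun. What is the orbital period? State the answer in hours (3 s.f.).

T ≈ 483000 hours

Semi-major axis a = (r_p + r_a)/2 = (1.9760×10⁸ + 4.1340×10⁹)/2 = 2.1658×10⁹ km = 2.166×10¹² m.
By Kepler's third law T = 2π√(a³/μ) = 2π × 2.767×10⁸ = 1.738×10⁹ s.
= 4.829×10⁵ hours.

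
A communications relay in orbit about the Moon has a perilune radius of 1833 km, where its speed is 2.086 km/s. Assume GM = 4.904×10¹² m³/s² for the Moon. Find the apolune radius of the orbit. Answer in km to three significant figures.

r_p = 1.833×10⁶ m.
Specific energy ε = v²/2 − μ/r = -4.997×10⁵ J/kg, so a = −μ/(2ε) = 4.907×10⁶ m.
The apsides satisfy r_p + r_a = 2a, so the apolune radius is 2a − r_p = 7.981×10⁶ m = 7980.9 km.

apolune radius ≈ 7980 km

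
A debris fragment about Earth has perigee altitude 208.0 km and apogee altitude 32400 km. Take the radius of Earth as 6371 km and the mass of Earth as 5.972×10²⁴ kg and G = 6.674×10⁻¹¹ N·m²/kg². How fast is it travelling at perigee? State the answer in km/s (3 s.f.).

v ≈ 10.2 km/s

μ = GM = 6.674×10⁻¹¹ × 5.972×10²⁴ = 3.986×10¹⁴ m³/s².
r_p = 6371 + 208.0 = 6579.0 km = 6.5790×10⁶ m.
r_a = 6371 + 32400 = 38771 km = 3.8771×10⁷ m.
Semi-major axis a = (r_p + r_a)/2 = 22675 km = 2.268×10⁷ m.
Vis-viva: v² = μ(2/r − 1/a) = 3.986×10¹⁴ × (3.040×10⁻⁷ − 4.410×10⁻⁸) = 1.036×10⁸ m²/s².
v = 10180 m/s = 10.18 km/s.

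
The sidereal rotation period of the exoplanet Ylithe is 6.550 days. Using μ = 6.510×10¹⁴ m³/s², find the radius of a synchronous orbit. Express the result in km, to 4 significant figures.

T = 6.550 days = 5.659×10⁵ s.
A synchronous orbit has period T, so by Kepler's third law a = (μT²/4π²)^(1/3).
μT²/4π² = 6.510×10¹⁴ × (5.659×10⁵)² / 39.48 = 5.281×10²⁴ m³.
a = 1.741×10⁸ m = 1.7414×10⁵ km.

r_sync ≈ 1.741×10⁵ km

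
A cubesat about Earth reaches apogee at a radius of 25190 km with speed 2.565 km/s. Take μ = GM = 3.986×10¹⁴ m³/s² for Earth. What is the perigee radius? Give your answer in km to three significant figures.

perigee radius ≈ 6610 km

r_a = 2.519×10⁷ m.
Specific energy ε = v²/2 − μ/r = -1.253×10⁷ J/kg, so a = −μ/(2ε) = 1.590×10⁷ m.
The apsides satisfy r_p + r_a = 2a, so the perigee radius is 2a − r_a = 6.611×10⁶ m = 6611.2 km.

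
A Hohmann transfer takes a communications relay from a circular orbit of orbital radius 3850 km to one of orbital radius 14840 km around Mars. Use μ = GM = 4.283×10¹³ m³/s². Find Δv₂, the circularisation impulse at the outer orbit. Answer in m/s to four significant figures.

r₁ = 3850 km = 3.850×10⁶ m.
r₂ = 14840 km = 1.484×10⁷ m.
Transfer ellipse a_t = (r₁ + r₂)/2 = 9.345×10⁶ m.
At r₁: circular v_c1 = √(μ/r₁) = 3335 m/s; transfer-periapsis v_p = √[μ(2/r₁ − 1/a_t)] = 4203 m/s.
At r₂: circular v_c2 = √(μ/r₂) = 1699 m/s; transfer-apoapsis v_a = √[μ(2/r₂ − 1/a_t)] = 1090 m/s.
Δv₂ = v_c2 − v_a = 608.4 m/s.

Δv ≈ 608.4 m/s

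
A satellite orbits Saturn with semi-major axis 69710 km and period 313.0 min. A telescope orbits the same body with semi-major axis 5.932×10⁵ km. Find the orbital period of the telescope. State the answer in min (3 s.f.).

Kepler's third law: T² ∝ a³, so T₂ = T₁ (a₂/a₁)^(3/2).
a₂/a₁ = 8.510, (a₂/a₁)^(3/2) = 24.82.
T₂ = 313.0 × 24.82 = 7770 min.

T₂ ≈ 7770 min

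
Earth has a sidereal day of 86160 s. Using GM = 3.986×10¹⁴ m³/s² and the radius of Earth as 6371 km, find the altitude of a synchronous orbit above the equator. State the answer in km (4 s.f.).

h_sync ≈ 35790 km

A synchronous orbit has period T, so by Kepler's third law a = (μT²/4π²)^(1/3).
μT²/4π² = 3.986×10¹⁴ × (8.616×10⁴)² / 39.48 = 7.495×10²² m³.
a = 4.216×10⁷ m = 42163 km.
Altitude h = a − R = 42163 − 6371 = 35792 km.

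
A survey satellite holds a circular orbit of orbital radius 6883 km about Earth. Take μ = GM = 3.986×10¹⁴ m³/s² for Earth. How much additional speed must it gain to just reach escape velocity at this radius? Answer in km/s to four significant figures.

Δv ≈ 3.152 km/s

r = 6883 km = 6.883×10⁶ m.
Circular speed v_c = √(μ/r) = 7610 m/s.
Escape speed v_esc = √(2μ/r) = √2 × v_c = 10760 m/s.
Δv = v_esc − v_c = 3152 m/s = 3.152 km/s.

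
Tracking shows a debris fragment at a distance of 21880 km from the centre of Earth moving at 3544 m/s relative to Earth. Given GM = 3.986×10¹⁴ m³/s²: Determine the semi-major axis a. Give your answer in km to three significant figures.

a ≈ 16700 km

r = 2.188×10⁷ m.
Specific orbital energy ε = v²/2 − μ/r = (3544)²/2 − 3.986×10¹⁴/2.188×10⁷ = -1.194×10⁷ J/kg.
Since ε = −μ/(2a), a = −μ/(2ε) = 1.670×10⁷ m = 16695 km.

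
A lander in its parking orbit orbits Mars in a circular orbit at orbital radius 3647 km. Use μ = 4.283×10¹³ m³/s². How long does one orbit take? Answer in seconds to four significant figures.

r = 3647 km = 3.647×10⁶ m.
Kepler's third law: T = 2π√(r³/μ) = 2π√((3.647×10⁶)³ / 4.283×10¹³).
r³/μ = 1.133×10⁶ s², so T = 2π × 1.064×10³ = 6.687×10³ s.

T ≈ 6687 seconds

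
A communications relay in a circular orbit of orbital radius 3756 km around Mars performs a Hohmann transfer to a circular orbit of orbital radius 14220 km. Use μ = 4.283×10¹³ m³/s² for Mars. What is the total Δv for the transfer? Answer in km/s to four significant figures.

Δv_total ≈ 1.484 km/s

r₁ = 3756 km = 3.756×10⁶ m.
r₂ = 14220 km = 1.422×10⁷ m.
Transfer ellipse a_t = (r₁ + r₂)/2 = 8.988×10⁶ m.
At r₁: circular v_c1 = √(μ/r₁) = 3377 m/s; transfer-periapsis v_p = √[μ(2/r₁ − 1/a_t)] = 4247 m/s.
Δv₁ = v_p − v_c1 = 870.6 m/s.
At r₂: circular v_c2 = √(μ/r₂) = 1735 m/s; transfer-apoapsis v_a = √[μ(2/r₂ − 1/a_t)] = 1122 m/s.
Δv₂ = v_c2 − v_a = 613.6 m/s.
Total Δv = Δv₁ + Δv₂ = 1484 m/s = 1.484 km/s.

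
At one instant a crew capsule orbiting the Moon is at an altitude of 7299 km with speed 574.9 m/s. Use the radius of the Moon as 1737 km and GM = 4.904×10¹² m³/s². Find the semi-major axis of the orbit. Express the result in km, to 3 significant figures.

a ≈ 6500 km

r = 1737 + 7299 = 9036.0 km = 9.036×10⁶ m.
Vis-viva rearranged: 1/a = 2/r − v²/μ = 2.213×10⁻⁷ − 6.740×10⁻⁸ = 1.539×10⁻⁷ m⁻¹.
a = 6.496×10⁶ m = 6496.0 km.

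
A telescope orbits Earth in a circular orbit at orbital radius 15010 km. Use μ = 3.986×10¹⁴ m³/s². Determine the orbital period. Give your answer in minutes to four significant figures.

T ≈ 305.0 minutes

r = 15010 km = 1.501×10⁷ m.
Kepler's third law: T = 2π√(r³/μ) = 2π√((1.501×10⁷)³ / 3.986×10¹⁴).
r³/μ = 8.484×10⁶ s², so T = 2π × 2.913×10³ = 1.830×10⁴ s.
Converting: 1.830×10⁴ s ÷ 60.00 = 305.0 minutes.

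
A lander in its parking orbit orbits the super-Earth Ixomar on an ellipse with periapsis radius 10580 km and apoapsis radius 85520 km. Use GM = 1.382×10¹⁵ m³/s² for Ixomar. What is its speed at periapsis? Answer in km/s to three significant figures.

Semi-major axis a = (r_p + r_a)/2 = 48050 km = 4.805×10⁷ m.
Vis-viva: v² = μ(2/r − 1/a) = 1.382×10¹⁵ × (1.890×10⁻⁷ − 2.081×10⁻⁸) = 2.325×10⁸ m²/s².
v = 15250 m/s = 15.25 km/s.

v ≈ 15.2 km/s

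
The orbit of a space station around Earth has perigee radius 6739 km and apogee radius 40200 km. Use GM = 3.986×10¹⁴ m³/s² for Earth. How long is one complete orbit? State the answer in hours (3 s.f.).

Semi-major axis a = (r_p + r_a)/2 = (6739.0 + 40200)/2 = 23470 km = 2.347×10⁷ m.
By Kepler's third law T = 2π√(a³/μ) = 2π × 5.695×10³ = 3.578×10⁴ s.
= 9.939 hours.

T ≈ 9.94 hours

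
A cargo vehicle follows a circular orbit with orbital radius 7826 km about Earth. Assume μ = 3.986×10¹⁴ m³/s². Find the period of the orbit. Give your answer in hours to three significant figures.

r = 7826 km = 7.826×10⁶ m.
Kepler's third law: T = 2π√(r³/μ) = 2π√((7.826×10⁶)³ / 3.986×10¹⁴).
r³/μ = 1.202×10⁶ s², so T = 2π × 1.097×10³ = 6.890×10³ s.
Converting: 6.890×10³ s ÷ 3600 = 1.914 hours.

T ≈ 1.91 hours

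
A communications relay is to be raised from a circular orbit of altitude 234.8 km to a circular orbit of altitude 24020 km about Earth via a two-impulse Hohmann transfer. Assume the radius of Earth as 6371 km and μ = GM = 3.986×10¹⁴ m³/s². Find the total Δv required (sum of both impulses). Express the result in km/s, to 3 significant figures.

r₁ = 6371 + 234.8 = 6605.8 km = 6.6058×10⁶ m.
r₂ = 6371 + 24020 = 30391 km = 3.0391×10⁷ m.
Transfer ellipse a_t = (r₁ + r₂)/2 = 1.850×10⁷ m.
At r₁: circular v_c1 = √(μ/r₁) = 7768 m/s; transfer-perigee v_p = √[μ(2/r₁ − 1/a_t)] = 9957 m/s.
Δv₁ = v_p − v_c1 = 2189 m/s.
At r₂: circular v_c2 = √(μ/r₂) = 3622 m/s; transfer-apogee v_a = √[μ(2/r₂ − 1/a_t)] = 2164 m/s.
Δv₂ = v_c2 − v_a = 1457 m/s.
Total Δv = Δv₁ + Δv₂ = 3646 m/s = 3.646 km/s.

Δv_total ≈ 3.65 km/s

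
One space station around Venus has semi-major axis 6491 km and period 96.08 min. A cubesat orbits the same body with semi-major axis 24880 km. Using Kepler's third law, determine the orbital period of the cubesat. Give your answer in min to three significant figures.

T₂ ≈ 721 min

Kepler's third law: T² ∝ a³, so T₂ = T₁ (a₂/a₁)^(3/2).
a₂/a₁ = 3.833, (a₂/a₁)^(3/2) = 7.504.
T₂ = 96.08 × 7.504 = 721.0 min.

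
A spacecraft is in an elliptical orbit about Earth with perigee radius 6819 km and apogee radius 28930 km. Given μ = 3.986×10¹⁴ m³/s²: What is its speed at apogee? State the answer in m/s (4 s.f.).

v ≈ 2293 m/s

Semi-major axis a = (r_p + r_a)/2 = 17874 km = 1.787×10⁷ m.
Vis-viva: v² = μ(2/r − 1/a) = 3.986×10¹⁴ × (6.913×10⁻⁸ − 5.595×10⁻⁸) = 5.256×10⁶ m²/s².
v = 2293 m/s.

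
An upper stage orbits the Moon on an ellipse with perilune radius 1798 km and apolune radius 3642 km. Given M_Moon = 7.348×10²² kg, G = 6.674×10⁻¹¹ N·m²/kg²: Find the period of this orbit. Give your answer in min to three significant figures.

T ≈ 212 min

μ = GM = 6.674×10⁻¹¹ × 7.348×10²² = 4.904×10¹² m³/s².
Semi-major axis a = (r_p + r_a)/2 = (1798.0 + 3642.0)/2 = 2720.0 km = 2.720×10⁶ m.
By Kepler's third law T = 2π√(a³/μ) = 2π × 2.026×10³ = 1.273×10⁴ s.
= 212.1 min.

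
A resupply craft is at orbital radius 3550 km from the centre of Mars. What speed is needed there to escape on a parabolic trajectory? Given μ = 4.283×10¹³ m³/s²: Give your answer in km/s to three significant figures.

v_esc ≈ 4.91 km/s

r = 3550 km = 3.550×10⁶ m.
Escape speed v_esc = √(2μ/r) = √(2 × 4.283×10¹³ / 3.550×10⁶) = √(2.413×10⁷) = 4912 m/s.
= 4.912 km/s.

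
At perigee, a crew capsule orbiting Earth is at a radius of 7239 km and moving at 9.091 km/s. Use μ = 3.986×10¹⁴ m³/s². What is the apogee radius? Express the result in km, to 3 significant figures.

apogee radius ≈ 21800 km

r_p = 7.239×10⁶ m.
Specific energy ε = v²/2 − μ/r = -1.374×10⁷ J/kg, so a = −μ/(2ε) = 1.451×10⁷ m.
The apsides satisfy r_p + r_a = 2a, so the apogee radius is 2a − r_p = 2.177×10⁷ m = 21772 km.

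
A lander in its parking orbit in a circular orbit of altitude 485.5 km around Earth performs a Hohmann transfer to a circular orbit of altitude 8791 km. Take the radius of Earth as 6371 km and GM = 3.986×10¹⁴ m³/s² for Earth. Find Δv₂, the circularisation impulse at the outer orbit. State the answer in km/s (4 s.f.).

Δv ≈ 1.081 km/s

r₁ = 6371 + 485.5 = 6856.5 km = 6.8565×10⁶ m.
r₂ = 6371 + 8791 = 15162 km = 1.5162×10⁷ m.
Transfer ellipse a_t = (r₁ + r₂)/2 = 1.101×10⁷ m.
At r₁: circular v_c1 = √(μ/r₁) = 7625 m/s; transfer-perigee v_p = √[μ(2/r₁ − 1/a_t)] = 8948 m/s.
At r₂: circular v_c2 = √(μ/r₂) = 5127 m/s; transfer-apogee v_a = √[μ(2/r₂ − 1/a_t)] = 4046 m/s.
Δv₂ = v_c2 − v_a = 1081 m/s.
= 1.081 km/s.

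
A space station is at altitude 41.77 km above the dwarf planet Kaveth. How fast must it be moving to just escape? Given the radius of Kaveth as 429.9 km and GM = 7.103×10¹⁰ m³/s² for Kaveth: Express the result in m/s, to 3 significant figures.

r = 429.9 + 41.77 = 471.67 km = 4.7167×10⁵ m.
Escape speed v_esc = √(2μ/r) = √(2 × 7.103×10¹⁰ / 4.717×10⁵) = √(3.012×10⁵) = 548.8 m/s.

v_esc ≈ 549 m/s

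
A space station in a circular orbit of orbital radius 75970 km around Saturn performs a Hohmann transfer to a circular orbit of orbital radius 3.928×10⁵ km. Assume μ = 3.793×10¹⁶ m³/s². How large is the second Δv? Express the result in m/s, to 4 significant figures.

Δv ≈ 4232 m/s

r₁ = 75970 km = 7.597×10⁷ m.
r₂ = 3.928×10⁵ km = 3.928×10⁸ m.
Transfer ellipse a_t = (r₁ + r₂)/2 = 2.344×10⁸ m.
At r₁: circular v_c1 = √(μ/r₁) = 22340 m/s; transfer-perikrone v_p = √[μ(2/r₁ − 1/a_t)] = 28930 m/s.
At r₂: circular v_c2 = √(μ/r₂) = 9827 m/s; transfer-apokrone v_a = √[μ(2/r₂ − 1/a_t)] = 5595 m/s.
Δv₂ = v_c2 − v_a = 4232 m/s.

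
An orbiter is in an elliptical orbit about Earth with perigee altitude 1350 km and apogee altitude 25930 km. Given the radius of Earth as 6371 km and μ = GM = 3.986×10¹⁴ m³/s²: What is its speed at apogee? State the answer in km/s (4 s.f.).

r_p = 6371 + 1350 = 7721.0 km = 7.7210×10⁶ m.
r_a = 6371 + 25930 = 32301 km = 3.2301×10⁷ m.
Semi-major axis a = (r_p + r_a)/2 = 20011 km = 2.001×10⁷ m.
Vis-viva: v² = μ(2/r − 1/a) = 3.986×10¹⁴ × (6.192×10⁻⁸ − 4.997×10⁻⁸) = 4.761×10⁶ m²/s².
v = 2182 m/s = 2.182 km/s.

v ≈ 2.182 km/s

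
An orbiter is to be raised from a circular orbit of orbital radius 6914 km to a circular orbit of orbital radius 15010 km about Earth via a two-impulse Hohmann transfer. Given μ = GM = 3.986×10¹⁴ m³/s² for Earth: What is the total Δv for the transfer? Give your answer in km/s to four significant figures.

Δv_total ≈ 2.353 km/s

r₁ = 6914 km = 6.914×10⁶ m.
r₂ = 15010 km = 1.501×10⁷ m.
Transfer ellipse a_t = (r₁ + r₂)/2 = 1.096×10⁷ m.
At r₁: circular v_c1 = √(μ/r₁) = 7593 m/s; transfer-perigee v_p = √[μ(2/r₁ − 1/a_t)] = 8885 m/s.
Δv₁ = v_p − v_c1 = 1292 m/s.
At r₂: circular v_c2 = √(μ/r₂) = 5153 m/s; transfer-apogee v_a = √[μ(2/r₂ − 1/a_t)] = 4093 m/s.
Δv₂ = v_c2 − v_a = 1061 m/s.
Total Δv = Δv₁ + Δv₂ = 2353 m/s = 2.353 km/s.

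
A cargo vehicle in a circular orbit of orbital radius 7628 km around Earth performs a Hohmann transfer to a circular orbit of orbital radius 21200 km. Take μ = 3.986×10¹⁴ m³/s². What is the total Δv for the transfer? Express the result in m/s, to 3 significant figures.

Δv_total ≈ 2720 m/s

r₁ = 7628 km = 7.628×10⁶ m.
r₂ = 21200 km = 2.120×10⁷ m.
Transfer ellipse a_t = (r₁ + r₂)/2 = 1.441×10⁷ m.
At r₁: circular v_c1 = √(μ/r₁) = 7229 m/s; transfer-perigee v_p = √[μ(2/r₁ − 1/a_t)] = 8767 m/s.
Δv₁ = v_p − v_c1 = 1538 m/s.
At r₂: circular v_c2 = √(μ/r₂) = 4336 m/s; transfer-apogee v_a = √[μ(2/r₂ − 1/a_t)] = 3154 m/s.
Δv₂ = v_c2 − v_a = 1182 m/s.
Total Δv = Δv₁ + Δv₂ = 2720 m/s.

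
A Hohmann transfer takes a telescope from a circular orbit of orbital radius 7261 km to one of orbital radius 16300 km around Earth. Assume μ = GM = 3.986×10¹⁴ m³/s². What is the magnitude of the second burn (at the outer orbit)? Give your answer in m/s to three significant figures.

Δv ≈ 1060 m/s

r₁ = 7261 km = 7.261×10⁶ m.
r₂ = 16300 km = 1.630×10⁷ m.
Transfer ellipse a_t = (r₁ + r₂)/2 = 1.178×10⁷ m.
At r₁: circular v_c1 = √(μ/r₁) = 7409 m/s; transfer-perigee v_p = √[μ(2/r₁ − 1/a_t)] = 8715 m/s.
At r₂: circular v_c2 = √(μ/r₂) = 4945 m/s; transfer-apogee v_a = √[μ(2/r₂ − 1/a_t)] = 3882 m/s.
Δv₂ = v_c2 − v_a = 1063 m/s.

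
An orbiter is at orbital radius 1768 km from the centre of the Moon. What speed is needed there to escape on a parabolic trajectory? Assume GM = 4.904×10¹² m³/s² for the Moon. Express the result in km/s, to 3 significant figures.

r = 1768 km = 1.768×10⁶ m.
Escape speed v_esc = √(2μ/r) = √(2 × 4.904×10¹² / 1.768×10⁶) = √(5.548×10⁶) = 2355 m/s.
= 2.355 km/s.

v_esc ≈ 2.36 km/s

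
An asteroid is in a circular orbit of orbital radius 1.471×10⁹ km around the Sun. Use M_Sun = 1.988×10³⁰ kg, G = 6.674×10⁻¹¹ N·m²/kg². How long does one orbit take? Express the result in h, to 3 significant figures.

T ≈ 270000 h

μ = GM = 6.674×10⁻¹¹ × 1.988×10³⁰ = 1.327×10²⁰ m³/s².
r = 1.471×10⁹ km = 1.471×10¹² m.
Kepler's third law: T = 2π√(r³/μ) = 2π√((1.471×10¹²)³ / 1.327×10²⁰).
r³/μ = 2.399×10¹⁶ s², so T = 2π × 1.549×10⁸ = 9.732×10⁸ s.
Converting: 9.732×10⁸ s ÷ 3600 = 2.703×10⁵ h.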